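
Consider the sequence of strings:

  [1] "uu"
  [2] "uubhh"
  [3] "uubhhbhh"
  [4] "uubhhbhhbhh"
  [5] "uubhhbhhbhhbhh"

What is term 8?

uubhhbhhbhhbhhbhhbhhbhh

The strings grow by a fixed suffix bhh each time.
From uubhhbhhbhhbhh, 3 further steps: uubhhbhhbhhbhh → uubhhbhhbhhbhhbhh → uubhhbhhbhhbhhbhhbhh → (answer).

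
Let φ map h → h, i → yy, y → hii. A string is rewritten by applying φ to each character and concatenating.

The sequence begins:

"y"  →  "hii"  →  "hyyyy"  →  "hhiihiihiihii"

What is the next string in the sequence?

hhyyyyhyyyyhyyyyhyyyy

Applying the rule to each of the 13 symbols of hhiihiihiihii gives the pieces h h yy yy h yy yy h yy yy h yy yy, which concatenate to the answer.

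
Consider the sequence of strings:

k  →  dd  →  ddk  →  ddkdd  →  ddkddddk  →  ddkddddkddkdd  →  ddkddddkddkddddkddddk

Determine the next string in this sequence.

From term 3 onward, concatenate the last term with the second-to-last: dd·k = ddk, ddk·dd = ddkdd, …
So term 8 is ddkddddkddkddddkddddk·ddkddddkddkdd.

ddkddddkddkddddkddddkddkddddkddkdd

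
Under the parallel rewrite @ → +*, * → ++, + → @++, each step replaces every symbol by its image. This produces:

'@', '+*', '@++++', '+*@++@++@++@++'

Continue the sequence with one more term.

φ(+*@++@++@++@++) expands symbol-by-symbol to @++ ++ +* @++ @++ +* @++ @++ +* @++ @++ +* @++ @++; joining the 14 pieces gives the next term.

@+++++*@++@+++*@++@+++*@++@+++*@++@++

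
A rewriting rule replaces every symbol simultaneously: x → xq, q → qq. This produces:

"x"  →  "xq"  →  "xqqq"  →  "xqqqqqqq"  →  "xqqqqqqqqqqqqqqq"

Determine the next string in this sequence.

xqqqqqqqqqqqqqqqqqqqqqqqqqqqqqqq

Replace each of the 16 characters of xqqqqqqqqqqqqqqq in place — xq qq qq qq qq qq qq qq qq qq qq qq qq qq qq qq — and concatenate.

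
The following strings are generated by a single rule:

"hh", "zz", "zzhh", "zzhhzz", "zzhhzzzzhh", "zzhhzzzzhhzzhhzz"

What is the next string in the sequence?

zzhhzzzzhhzzhhzzzzhhzzzzhh

Each term (from the third on) is the previous term followed by the one before it: term 3 = zz·hh = zzhh.
Continuing: zzhhzzzzhhzzhhzz · zzhhzzzzhh gives term 7.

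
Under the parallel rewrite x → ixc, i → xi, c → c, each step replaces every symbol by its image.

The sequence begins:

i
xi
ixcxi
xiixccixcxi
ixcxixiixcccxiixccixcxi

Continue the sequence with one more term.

φ(ixcxixiixcccxiixccixcxi) expands symbol-by-symbol to xi ixc c ixc xi ixc xi xi ixc c c c ixc xi xi ixc c c xi ixc c ixc xi; joining the 23 pieces gives the next term.

xiixccixcxiixcxixiixccccixcxixiixcccxiixccixcxi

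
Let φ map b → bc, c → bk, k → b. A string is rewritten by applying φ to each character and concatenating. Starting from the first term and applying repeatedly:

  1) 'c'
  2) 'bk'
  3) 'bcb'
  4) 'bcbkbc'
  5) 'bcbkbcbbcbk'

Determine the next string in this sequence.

Apply φ to bcbkbcbbcbk symbol by symbol: b→bc, c→bk, b→bc, k→b, b→bc, c→bk, b→bc, b→bc, c→bk, b→bc, k→b; joined: bc bk bc b bc bk bc bc bk bc b.

bcbkbcbbcbkbcbcbkbcb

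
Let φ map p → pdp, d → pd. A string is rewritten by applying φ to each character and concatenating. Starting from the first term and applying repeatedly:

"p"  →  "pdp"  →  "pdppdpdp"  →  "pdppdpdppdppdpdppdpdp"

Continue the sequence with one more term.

Rewriting the 21 symbols of pdppdpdppdppdpdppdpdp one by one yields pdp pd pdp pdp pd pdp pd pdp pdp pd pdp pdp pd pdp pd pdp pdp pd pdp pd pdp; concatenated:

pdppdpdppdppdpdppdpdppdppdpdppdppdpdppdpdppdppdpdppdpdp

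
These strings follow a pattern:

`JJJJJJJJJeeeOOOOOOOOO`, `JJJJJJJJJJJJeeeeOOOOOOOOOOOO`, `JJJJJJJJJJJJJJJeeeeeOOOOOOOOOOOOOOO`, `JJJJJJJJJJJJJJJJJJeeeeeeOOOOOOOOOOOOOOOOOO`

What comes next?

Term n consists of 3n J's, followed by n e's, followed by 3n O's, where the shown terms are n = 3, 4, 5, 6.
For the next term, n = 7, so the run lengths are 21, 7, 21.

JJJJJJJJJJJJJJJJJJJJJeeeeeeeOOOOOOOOOOOOOOOOOOOOO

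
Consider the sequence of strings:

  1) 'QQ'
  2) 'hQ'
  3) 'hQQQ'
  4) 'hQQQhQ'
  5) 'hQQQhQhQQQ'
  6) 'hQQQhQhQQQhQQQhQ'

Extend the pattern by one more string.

hQQQhQhQQQhQQQhQhQQQhQhQQQ

This is a Fibonacci-style word recurrence s(k) = s(k−1)·s(k−2): e.g. hQ·QQ = hQQQ.
So term 7 is hQQQhQhQQQhQQQhQ·hQQQhQhQQQ.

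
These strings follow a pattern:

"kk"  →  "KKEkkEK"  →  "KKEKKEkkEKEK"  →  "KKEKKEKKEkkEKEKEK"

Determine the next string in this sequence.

Each term wraps the previous one in KKE on the left and EK on the right.
One more step from KKEKKEKKEkkEKEKEK gives the answer.

KKEKKEKKEKKEkkEKEKEKEK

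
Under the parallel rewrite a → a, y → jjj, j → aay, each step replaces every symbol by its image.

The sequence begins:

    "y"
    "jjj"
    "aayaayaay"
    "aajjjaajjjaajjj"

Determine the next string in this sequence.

aaaayaayaayaaaayaayaayaaaayaayaay

Applying the rule to each of the 15 symbols of aajjjaajjjaajjj gives the pieces a a aay aay aay a a aay aay aay a a aay aay aay, which concatenate to the answer.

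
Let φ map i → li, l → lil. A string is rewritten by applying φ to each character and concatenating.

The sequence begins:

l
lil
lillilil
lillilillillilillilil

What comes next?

lillilillillilillilillillilillillilillilillillilillilil

Replace each of the 21 characters of lillilillillilillilil in place — lil li lil lil li lil li lil lil li lil lil li lil li lil lil li lil li lil — and concatenate.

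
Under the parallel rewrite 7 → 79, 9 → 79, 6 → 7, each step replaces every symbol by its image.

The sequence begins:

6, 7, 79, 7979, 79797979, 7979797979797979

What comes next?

Applying the rule to each of the 16 symbols of 7979797979797979 gives the pieces 79 79 79 79 79 79 79 79 79 79 79 79 79 79 79 79, which concatenate to the answer.

79797979797979797979797979797979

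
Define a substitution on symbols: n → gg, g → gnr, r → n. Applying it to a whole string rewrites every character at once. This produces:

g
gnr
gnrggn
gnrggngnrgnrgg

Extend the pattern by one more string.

Rewriting the 14 symbols of gnrggngnrgnrgg one by one yields gnr gg n gnr gnr gg gnr gg n gnr gg n gnr gnr; concatenated:

gnrggngnrgnrgggnrggngnrggngnrgnr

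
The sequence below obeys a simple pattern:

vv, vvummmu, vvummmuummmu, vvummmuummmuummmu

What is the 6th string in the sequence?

The strings grow by a fixed suffix ummmu each time.
From vvummmuummmuummmu, 2 further steps: vvummmuummmuummmu → vvummmuummmuummmuummmu → (answer).

vvummmuummmuummmuummmuummmu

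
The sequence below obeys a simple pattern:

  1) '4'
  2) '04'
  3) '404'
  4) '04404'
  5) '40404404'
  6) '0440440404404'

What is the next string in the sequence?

From term 3 onward, concatenate the second-to-last term with the last: 4·04 = 404, 04·404 = 04404, …
Continuing: 40404404 · 0440440404404 gives term 7.

404044040440440404404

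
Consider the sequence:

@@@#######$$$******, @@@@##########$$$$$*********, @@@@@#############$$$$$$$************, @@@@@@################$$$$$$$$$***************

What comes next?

Each string has the form @^{n+1} #^{3n+1} $^{2n-1} *^{3n}, where the shown terms are n = 2, 3, 4, 5.
At n = 6 the blocks have lengths 7, 19, 11, 18.

@@@@@@@###################$$$$$$$$$$$******************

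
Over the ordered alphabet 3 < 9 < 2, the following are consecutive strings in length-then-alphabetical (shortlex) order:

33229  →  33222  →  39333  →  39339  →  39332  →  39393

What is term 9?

39323

Advancing 3 positions from 39393 through 39393 → 39399 → 39392 reaches term 9.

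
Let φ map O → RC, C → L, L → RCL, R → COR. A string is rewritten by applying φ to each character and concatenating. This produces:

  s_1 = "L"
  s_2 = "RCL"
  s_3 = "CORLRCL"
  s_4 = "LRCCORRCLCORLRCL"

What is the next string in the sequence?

φ(LRCCORRCLCORLRCL) expands symbol-by-symbol to RCL COR L L RC COR COR L RCL L RC COR RCL COR L RCL; joining the 16 pieces gives the next term.

RCLCORLLRCCORCORLRCLLRCCORRCLCORLRCL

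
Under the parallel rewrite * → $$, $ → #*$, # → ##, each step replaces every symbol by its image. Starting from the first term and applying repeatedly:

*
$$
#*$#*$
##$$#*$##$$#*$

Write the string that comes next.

Replace each of the 14 characters of ##$$#*$##$$#*$ in place — ## ## #*$ #*$ ## $$ #*$ ## ## #*$ #*$ ## $$ #*$ — and concatenate.

#####*$#*$##$$#*$#####*$#*$##$$#*$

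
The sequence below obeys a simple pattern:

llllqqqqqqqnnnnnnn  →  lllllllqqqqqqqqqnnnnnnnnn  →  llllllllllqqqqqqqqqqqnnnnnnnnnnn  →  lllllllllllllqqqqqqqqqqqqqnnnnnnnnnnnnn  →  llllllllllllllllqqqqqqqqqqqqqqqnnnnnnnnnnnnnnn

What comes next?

lllllllllllllllllllqqqqqqqqqqqqqqqqqnnnnnnnnnnnnnnnnn

Each string has the form l^{3n-2} q^{2n+3} n^{2n+3}, where the shown terms are n = 2, 3, 4, 5, 6.
At n = 7 the blocks have lengths 19, 17, 17.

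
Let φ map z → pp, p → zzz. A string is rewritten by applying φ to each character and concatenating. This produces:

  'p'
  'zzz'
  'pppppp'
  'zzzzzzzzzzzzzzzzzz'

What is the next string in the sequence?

Rewriting the 18 symbols of zzzzzzzzzzzzzzzzzz one by one yields pp pp pp pp pp pp pp pp pp pp pp pp pp pp pp pp pp pp; concatenated:

pppppppppppppppppppppppppppppppppppp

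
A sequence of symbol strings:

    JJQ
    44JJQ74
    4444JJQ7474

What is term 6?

Each term wraps the previous one in 44 on the left and 74 on the right.
From 4444JJQ7474, 3 further steps: 4444JJQ7474 → 444444JJQ747474 → 44444444JJQ74747474 → (answer).

4444444444JJQ7474747474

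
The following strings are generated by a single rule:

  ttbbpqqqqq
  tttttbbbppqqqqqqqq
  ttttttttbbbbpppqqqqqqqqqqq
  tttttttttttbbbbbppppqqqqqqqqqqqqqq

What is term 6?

Term n consists of 3n-1 t's, followed by n+1 b's, followed by n p's, followed by 3n+2 q's (n = 1, 2, …).
For term 6, n = 6, so the run lengths are 17, 7, 6, 20.

tttttttttttttttttbbbbbbbppppppqqqqqqqqqqqqqqqqqqqq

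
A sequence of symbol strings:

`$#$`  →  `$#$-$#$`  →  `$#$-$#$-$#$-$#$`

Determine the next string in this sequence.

$#$-$#$-$#$-$#$-$#$-$#$-$#$-$#$

s(k+1) = s(k)·-·s(k) — each term doubles the last with '-' between the halves.
One more doubling of $#$-$#$-$#$-$#$ gives the answer.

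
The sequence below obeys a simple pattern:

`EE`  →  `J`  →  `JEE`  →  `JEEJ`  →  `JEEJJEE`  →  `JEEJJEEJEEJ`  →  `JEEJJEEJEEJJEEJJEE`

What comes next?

This is a Fibonacci-style word recurrence s(k) = s(k−1)·s(k−2): e.g. J·EE = JEE.
Continuing: JEEJJEEJEEJJEEJJEE · JEEJJEEJEEJ gives term 8.

JEEJJEEJEEJJEEJJEEJEEJJEEJEEJ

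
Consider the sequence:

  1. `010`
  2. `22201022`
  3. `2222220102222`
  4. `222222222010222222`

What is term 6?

2222222222222220102222222222

Each term wraps the previous one in 222 on the left and 22 on the right.
From 222222222010222222, 2 further steps: 222222222010222222 → 22222222222201022222222 → (answer).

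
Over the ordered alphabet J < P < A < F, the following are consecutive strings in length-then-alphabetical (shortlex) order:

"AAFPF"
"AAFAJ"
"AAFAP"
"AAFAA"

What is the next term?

Treat AAFAA as a base-4 numeral over the given alphabet and add one, carrying through any trailing F's.

AAFAF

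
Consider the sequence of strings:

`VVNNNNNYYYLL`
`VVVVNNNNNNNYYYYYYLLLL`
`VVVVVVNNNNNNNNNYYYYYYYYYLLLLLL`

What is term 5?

Reading off run lengths: V runs 2, 4, 6; N runs 5, 7, 9; Y runs 3, 6, 9; L runs 2, 4, 6 — each is linear in n (n = 1, 2, …).
For term 5, n = 5, so the run lengths are 10, 13, 15, 10.

VVVVVVVVVVNNNNNNNNNNNNNYYYYYYYYYYYYYYYLLLLLLLLLL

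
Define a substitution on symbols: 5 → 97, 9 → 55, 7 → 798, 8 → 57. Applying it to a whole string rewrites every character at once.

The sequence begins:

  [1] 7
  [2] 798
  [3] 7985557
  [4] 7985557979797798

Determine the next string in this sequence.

Rewriting the 16 symbols of 7985557979797798 one by one yields 798 55 57 97 97 97 798 55 798 55 798 55 798 798 55 57; concatenated:

79855579797977985579855798557987985557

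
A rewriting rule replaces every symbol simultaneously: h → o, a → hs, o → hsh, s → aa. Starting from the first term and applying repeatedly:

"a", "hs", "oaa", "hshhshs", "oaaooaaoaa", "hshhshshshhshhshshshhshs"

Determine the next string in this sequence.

Applying the rule to each of the 24 symbols of hshhshshshhshhshshshhshs gives the pieces o aa o o aa o aa o aa o o aa o o aa o aa o aa o o aa o aa, which concatenate to the answer.

oaaooaaoaaoaaooaaooaaoaaoaaooaaoaa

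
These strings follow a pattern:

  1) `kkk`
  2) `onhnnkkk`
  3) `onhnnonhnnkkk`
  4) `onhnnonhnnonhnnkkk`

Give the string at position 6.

The strings grow by a fixed prefix onhnn each time.
From onhnnonhnnonhnnkkk, 2 further steps: onhnnonhnnonhnnkkk → onhnnonhnnonhnnonhnnkkk → (answer).

onhnnonhnnonhnnonhnnonhnnkkk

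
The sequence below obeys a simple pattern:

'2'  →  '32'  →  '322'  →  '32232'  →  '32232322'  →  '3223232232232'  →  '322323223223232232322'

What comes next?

3223232232232322323223223232232232

This is a Fibonacci-style word recurrence s(k) = s(k−1)·s(k−2): e.g. 32·2 = 322.
The next term joins 322323223223232232322 and 3223232232232.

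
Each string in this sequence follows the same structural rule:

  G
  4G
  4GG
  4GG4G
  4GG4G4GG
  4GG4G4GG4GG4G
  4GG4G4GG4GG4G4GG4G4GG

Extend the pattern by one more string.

Each term (from the third on) is the previous term followed by the one before it: term 3 = 4G·G = 4GG.
So term 8 is 4GG4G4GG4GG4G4GG4G4GG·4GG4G4GG4GG4G.

4GG4G4GG4GG4G4GG4G4GG4GG4G4GG4GG4G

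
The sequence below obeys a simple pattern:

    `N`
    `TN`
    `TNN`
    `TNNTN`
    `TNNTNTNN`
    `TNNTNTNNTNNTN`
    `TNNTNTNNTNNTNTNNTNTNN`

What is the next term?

This is a Fibonacci-style word recurrence s(k) = s(k−1)·s(k−2): e.g. TN·N = TNN.
Continuing: TNNTNTNNTNNTNTNNTNTNN · TNNTNTNNTNNTN gives term 8.

TNNTNTNNTNNTNTNNTNTNNTNNTNTNNTNNTN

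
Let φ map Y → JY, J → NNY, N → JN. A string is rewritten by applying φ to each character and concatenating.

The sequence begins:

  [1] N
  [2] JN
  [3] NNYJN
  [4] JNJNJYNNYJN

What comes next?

NNYJNNNYJNNNYJYJNJNJYNNYJN

Expanding JNJNJYNNYJN: J→NNY, N→JN, J→NNY, N→JN, J→NNY, Y→JY, N→JN, N→JN, Y→JY, J→NNY, N→JN. Concatenated: NNY JN NNY JN NNY JY JN JN JY NNY JN.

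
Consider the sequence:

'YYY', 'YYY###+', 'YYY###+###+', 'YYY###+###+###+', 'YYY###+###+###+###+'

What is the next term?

The strings grow by a fixed suffix ###+ each time.
One more step from YYY###+###+###+###+ gives the answer.

YYY###+###+###+###+###+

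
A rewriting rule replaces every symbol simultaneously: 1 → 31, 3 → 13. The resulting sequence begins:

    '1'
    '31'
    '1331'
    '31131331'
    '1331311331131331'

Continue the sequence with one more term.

Rewriting the 16 symbols of 1331311331131331 one by one yields 31 13 13 31 13 31 31 13 13 31 31 13 31 13 13 31; concatenated:

31131331133131131331311331131331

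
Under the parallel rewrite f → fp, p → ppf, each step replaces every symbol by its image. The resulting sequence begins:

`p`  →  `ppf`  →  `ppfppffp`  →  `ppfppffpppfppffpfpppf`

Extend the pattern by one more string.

Rewriting the 21 symbols of ppfppffpppfppffpfpppf one by one yields ppf ppf fp ppf ppf fp fp ppf ppf ppf fp ppf ppf fp fp ppf fp ppf ppf ppf fp; concatenated:

ppfppffpppfppffpfpppfppfppffpppfppffpfpppffpppfppfppffp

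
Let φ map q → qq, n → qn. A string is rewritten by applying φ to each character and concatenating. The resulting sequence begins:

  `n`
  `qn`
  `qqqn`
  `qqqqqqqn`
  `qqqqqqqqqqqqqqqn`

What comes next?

Rewriting the 16 symbols of qqqqqqqqqqqqqqqn one by one yields qq qq qq qq qq qq qq qq qq qq qq qq qq qq qq qn; concatenated:

qqqqqqqqqqqqqqqqqqqqqqqqqqqqqqqn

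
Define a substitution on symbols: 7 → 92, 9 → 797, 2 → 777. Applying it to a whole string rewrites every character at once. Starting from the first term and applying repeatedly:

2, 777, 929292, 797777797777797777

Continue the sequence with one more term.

φ(797777797777797777) expands symbol-by-symbol to 92 797 92 92 92 92 92 797 92 92 92 92 92 797 92 92 92 92; joining the 18 pieces gives the next term.

927979292929292797929292929279792929292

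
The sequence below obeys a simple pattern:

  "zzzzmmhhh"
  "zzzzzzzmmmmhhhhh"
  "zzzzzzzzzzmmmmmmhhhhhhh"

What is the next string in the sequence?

zzzzzzzzzzzzzmmmmmmmmhhhhhhhhh

Each string has the form z^{3n+1} m^{2n} h^{2n+1} (n = 1, 2, …).
At n = 4 the blocks have lengths 13, 8, 9.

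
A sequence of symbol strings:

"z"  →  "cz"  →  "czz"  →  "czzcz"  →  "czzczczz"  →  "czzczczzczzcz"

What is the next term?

This is a Fibonacci-style word recurrence s(k) = s(k−1)·s(k−2): e.g. cz·z = czz.
Continuing: czzczczzczzcz · czzczczz gives term 7.

czzczczzczzczczzczczz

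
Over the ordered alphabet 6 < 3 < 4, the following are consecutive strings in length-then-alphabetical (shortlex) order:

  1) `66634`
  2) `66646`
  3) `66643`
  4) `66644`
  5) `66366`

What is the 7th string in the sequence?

Stepping forward 2 times from 66366: 66366 → 66363, then the target.

66364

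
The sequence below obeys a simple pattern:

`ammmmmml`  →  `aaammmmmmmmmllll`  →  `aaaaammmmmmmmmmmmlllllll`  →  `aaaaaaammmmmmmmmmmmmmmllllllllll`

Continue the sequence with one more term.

The n-th term is 2n-1 a's then 3n+3 m's then 3n-2 l's (n = 1, 2, …).
For the next term, n = 5, so the run lengths are 9, 18, 13.

aaaaaaaaammmmmmmmmmmmmmmmmmlllllllllllll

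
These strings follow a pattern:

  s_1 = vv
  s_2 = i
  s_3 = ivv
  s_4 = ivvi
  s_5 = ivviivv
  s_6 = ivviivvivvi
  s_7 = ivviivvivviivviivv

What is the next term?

Each term (from the third on) is the previous term followed by the one before it: term 3 = i·vv = ivv.
Continuing: ivviivvivviivviivv · ivviivvivvi gives term 8.

ivviivvivviivviivvivviivvivvi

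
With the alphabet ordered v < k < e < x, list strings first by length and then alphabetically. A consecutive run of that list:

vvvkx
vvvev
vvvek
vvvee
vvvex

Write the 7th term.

vvvxk

Continuing the enumeration 2 steps past vvvex: vvvex → vvvxv → (answer).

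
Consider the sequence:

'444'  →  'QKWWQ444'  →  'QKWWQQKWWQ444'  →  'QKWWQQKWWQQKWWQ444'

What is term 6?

Every step adds QKWWQ at the front: s(k+1) = QKWWQ·s(k).
From QKWWQQKWWQQKWWQ444, 2 further steps: QKWWQQKWWQQKWWQ444 → QKWWQQKWWQQKWWQQKWWQ444 → (answer).

QKWWQQKWWQQKWWQQKWWQQKWWQ444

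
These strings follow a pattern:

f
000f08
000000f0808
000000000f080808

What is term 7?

Every step adds 000 to the front and 08 to the end of the previous string.
From 000000000f080808, 3 further steps: 000000000f080808 → 000000000000f08080808 → 000000000000000f0808080808 → (answer).

000000000000000000f080808080808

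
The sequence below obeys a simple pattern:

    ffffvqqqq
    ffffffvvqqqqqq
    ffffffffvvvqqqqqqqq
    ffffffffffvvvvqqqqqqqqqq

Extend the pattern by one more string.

ffffffffffffvvvvvqqqqqqqqqqqq

The n-th term is 2n f's then n-1 v's then 2n q's, where the shown terms are n = 2, 3, 4, 5.
At n = 6 the blocks have lengths 12, 5, 12.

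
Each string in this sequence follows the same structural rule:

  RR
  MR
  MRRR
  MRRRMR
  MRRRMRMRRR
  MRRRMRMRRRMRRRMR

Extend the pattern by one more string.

MRRRMRMRRRMRRRMRMRRRMRMRRR

Each term (from the third on) is the previous term followed by the one before it: term 3 = MR·RR = MRRR.
Continuing: MRRRMRMRRRMRRRMR · MRRRMRMRRR gives term 7.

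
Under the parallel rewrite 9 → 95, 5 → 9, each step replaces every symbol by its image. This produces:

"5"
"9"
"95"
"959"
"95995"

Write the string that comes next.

95995959

Apply φ to 95995 symbol by symbol: 9→95, 5→9, 9→95, 9→95, 5→9; joined: 95 9 95 95 9.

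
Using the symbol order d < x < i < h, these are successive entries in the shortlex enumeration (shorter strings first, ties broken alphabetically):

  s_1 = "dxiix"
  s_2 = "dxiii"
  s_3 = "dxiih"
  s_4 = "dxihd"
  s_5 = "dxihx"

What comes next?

Treat dxihx as a base-4 numeral over the given alphabet and add one, carrying through any trailing h's.

dxihi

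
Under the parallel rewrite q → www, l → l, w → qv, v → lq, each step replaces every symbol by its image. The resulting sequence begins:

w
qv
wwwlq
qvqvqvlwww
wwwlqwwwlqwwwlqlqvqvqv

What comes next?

Rewriting the 22 symbols of wwwlqwwwlqwwwlqlqvqvqv one by one yields qv qv qv l www qv qv qv l www qv qv qv l www l www lq www lq www lq; concatenated:

qvqvqvlwwwqvqvqvlwwwqvqvqvlwwwlwwwlqwwwlqwwwlq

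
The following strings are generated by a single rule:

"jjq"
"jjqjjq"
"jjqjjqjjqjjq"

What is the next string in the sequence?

jjqjjqjjqjjqjjqjjqjjqjjq

s(k+1) = s(k)·s(k) — each term doubles the last.
One more doubling of jjqjjqjjqjjq gives the answer.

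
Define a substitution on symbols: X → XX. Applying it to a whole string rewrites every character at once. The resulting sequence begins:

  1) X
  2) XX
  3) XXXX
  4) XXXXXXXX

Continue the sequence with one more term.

Rewriting each symbol of XXXXXXXX: X→XX, X→XX, X→XX, X→XX, X→XX, X→XX, X→XX, X→XX, which concatenates to XX XX XX XX XX XX XX XX.

XXXXXXXXXXXXXXXX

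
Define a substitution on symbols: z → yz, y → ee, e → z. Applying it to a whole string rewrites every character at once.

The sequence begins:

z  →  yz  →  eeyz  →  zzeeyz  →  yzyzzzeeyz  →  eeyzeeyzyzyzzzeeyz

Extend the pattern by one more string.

zzeeyzzzeeyzeeyzeeyzyzyzzzeeyz

Applying the rule to each of the 18 symbols of eeyzeeyzyzyzzzeeyz gives the pieces z z ee yz z z ee yz ee yz ee yz yz yz z z ee yz, which concatenate to the answer.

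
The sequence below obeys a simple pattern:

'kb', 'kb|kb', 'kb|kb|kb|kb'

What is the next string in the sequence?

Every step duplicates the string with '|' between the halves.
So the next term is two copies of kb|kb|kb|kb with '|' between the halves.

kb|kb|kb|kb|kb|kb|kb|kb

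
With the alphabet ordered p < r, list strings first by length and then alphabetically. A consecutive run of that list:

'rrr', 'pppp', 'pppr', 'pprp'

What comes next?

Find the rightmost character of pprp below r, bump it to the next letter, and reset everything to its right to p.

pprr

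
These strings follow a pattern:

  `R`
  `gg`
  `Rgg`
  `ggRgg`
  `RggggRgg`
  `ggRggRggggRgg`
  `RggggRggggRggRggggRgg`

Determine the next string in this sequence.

ggRggRggggRggRggggRggggRggRggggRgg

Each term (from the third on) is the two preceding terms concatenated in order: term 3 = R·gg = Rgg.
Continuing: ggRggRggggRgg · RggggRggggRggRggggRgg gives term 8.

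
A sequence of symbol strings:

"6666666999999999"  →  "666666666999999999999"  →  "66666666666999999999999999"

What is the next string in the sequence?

6666666666666999999999999999999

The n-th term is 2n+1 6's then 3n 9's, where the shown terms are n = 3, 4, 5.
Setting n = 6 gives 13, 18 characters in each block.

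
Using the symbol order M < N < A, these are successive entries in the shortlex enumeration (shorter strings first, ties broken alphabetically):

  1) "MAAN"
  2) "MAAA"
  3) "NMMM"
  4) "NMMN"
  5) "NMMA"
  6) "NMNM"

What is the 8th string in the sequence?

Advancing 2 positions from NMNM through NMNM → NMNN reaches term 8.

NMNA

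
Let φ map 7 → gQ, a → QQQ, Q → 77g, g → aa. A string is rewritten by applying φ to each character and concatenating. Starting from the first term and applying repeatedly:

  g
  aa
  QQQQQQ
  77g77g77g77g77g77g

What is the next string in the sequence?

Applying the rule to each of the 18 symbols of 77g77g77g77g77g77g gives the pieces gQ gQ aa gQ gQ aa gQ gQ aa gQ gQ aa gQ gQ aa gQ gQ aa, which concatenate to the answer.

gQgQaagQgQaagQgQaagQgQaagQgQaagQgQaa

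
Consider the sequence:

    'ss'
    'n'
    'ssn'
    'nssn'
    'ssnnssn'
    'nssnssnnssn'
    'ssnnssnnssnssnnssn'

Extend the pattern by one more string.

Each term (from the third on) is the two preceding terms concatenated in order: term 3 = ss·n = ssn.
Continuing: nssnssnnssn · ssnnssnnssnssnnssn gives term 8.

nssnssnnssnssnnssnnssnssnnssn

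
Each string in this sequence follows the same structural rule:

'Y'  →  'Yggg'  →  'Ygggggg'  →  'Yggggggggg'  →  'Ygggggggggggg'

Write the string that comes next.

Each term is the previous one with ggg appended.
So the next term is Ygggggggggggg·ggg.

Yggggggggggggggg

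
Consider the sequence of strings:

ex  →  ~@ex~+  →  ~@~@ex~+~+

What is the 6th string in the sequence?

s(k+1) = ~@·s(k)·~+, so each term gains ~@ as a prefix and ~+ as a suffix.
From ~@~@ex~+~+, 3 further steps: ~@~@ex~+~+ → ~@~@~@ex~+~+~+ → ~@~@~@~@ex~+~+~+~+ → (answer).

~@~@~@~@~@ex~+~+~+~+~+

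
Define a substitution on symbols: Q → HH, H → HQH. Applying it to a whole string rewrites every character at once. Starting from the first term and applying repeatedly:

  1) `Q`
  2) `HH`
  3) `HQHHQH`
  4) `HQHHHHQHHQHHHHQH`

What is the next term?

Applying the rule to each of the 16 symbols of HQHHHHQHHQHHHHQH gives the pieces HQH HH HQH HQH HQH HQH HH HQH HQH HH HQH HQH HQH HQH HH HQH, which concatenate to the answer.

HQHHHHQHHQHHQHHQHHHHQHHQHHHHQHHQHHQHHQHHHHQH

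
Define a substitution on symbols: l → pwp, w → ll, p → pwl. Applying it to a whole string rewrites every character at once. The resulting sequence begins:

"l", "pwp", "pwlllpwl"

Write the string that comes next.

pwlllpwppwppwppwlllpwp

Expanding pwlllpwl: p→pwl, w→ll, l→pwp, l→pwp, l→pwp, p→pwl, w→ll, l→pwp. Concatenated: pwl ll pwp pwp pwp pwl ll pwp.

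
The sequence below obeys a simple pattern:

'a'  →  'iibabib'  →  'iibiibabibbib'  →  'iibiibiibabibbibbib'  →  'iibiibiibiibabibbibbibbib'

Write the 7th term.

iibiibiibiibiibiibabibbibbibbibbibbib

Every step adds iib to the front and bib to the end of the previous string.
From iibiibiibiibabibbibbibbib, 2 further steps: iibiibiibiibabibbibbibbib → iibiibiibiibiibabibbibbibbibbib → (answer).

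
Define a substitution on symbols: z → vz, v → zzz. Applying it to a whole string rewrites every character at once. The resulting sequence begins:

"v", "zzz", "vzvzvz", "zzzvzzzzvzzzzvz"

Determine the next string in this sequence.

vzvzvzzzzvzvzvzvzzzzvzvzvzvzzzzvz

Applying the rule to each of the 15 symbols of zzzvzzzzvzzzzvz gives the pieces vz vz vz zzz vz vz vz vz zzz vz vz vz vz zzz vz, which concatenate to the answer.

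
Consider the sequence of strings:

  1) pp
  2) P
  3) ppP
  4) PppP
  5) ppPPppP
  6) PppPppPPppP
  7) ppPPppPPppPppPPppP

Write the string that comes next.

This is a Fibonacci-style word recurrence s(k) = s(k−2)·s(k−1): e.g. pp·P = ppP.
Continuing: PppPppPPppP · ppPPppPPppPppPPppP gives term 8.

PppPppPPppPppPPppPPppPppPPppP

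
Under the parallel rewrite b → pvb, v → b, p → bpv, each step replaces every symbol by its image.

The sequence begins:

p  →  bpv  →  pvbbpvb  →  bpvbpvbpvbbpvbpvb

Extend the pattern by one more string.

Replace each of the 17 characters of bpvbpvbpvbbpvbpvb in place — pvb bpv b pvb bpv b pvb bpv b pvb pvb bpv b pvb bpv b pvb — and concatenate.

pvbbpvbpvbbpvbpvbbpvbpvbpvbbpvbpvbbpvbpvb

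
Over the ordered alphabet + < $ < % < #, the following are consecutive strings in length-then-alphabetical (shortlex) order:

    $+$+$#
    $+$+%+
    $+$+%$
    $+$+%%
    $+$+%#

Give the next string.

$+$+#+

Find the rightmost character of $+$+%# below #, bump it to the next letter, and reset everything to its right to +.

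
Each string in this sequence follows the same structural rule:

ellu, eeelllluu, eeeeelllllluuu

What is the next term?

Each string has the form e^{2n-1} l^{2n} u^{n} (n = 1, 2, …).
At n = 4 the blocks have lengths 7, 8, 4.

eeeeeeelllllllluuuu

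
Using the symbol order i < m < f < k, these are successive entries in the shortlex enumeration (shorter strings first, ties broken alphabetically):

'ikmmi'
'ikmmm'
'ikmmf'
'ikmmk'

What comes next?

ikmfi

Find the rightmost character of ikmmk below k, bump it to the next letter, and reset everything to its right to i.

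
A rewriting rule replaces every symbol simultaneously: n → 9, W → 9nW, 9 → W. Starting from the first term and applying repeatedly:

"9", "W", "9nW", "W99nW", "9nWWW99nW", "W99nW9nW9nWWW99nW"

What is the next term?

9nWWW99nWW99nWW99nW9nW9nWWW99nW

φ(W99nW9nW9nWWW99nW) expands symbol-by-symbol to 9nW W W 9 9nW W 9 9nW W 9 9nW 9nW 9nW W W 9 9nW; joining the 17 pieces gives the next term.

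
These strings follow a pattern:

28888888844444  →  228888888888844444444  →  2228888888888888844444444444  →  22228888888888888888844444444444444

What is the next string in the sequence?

222228888888888888888888844444444444444444

The n-th term is n-1 2's then 3n+2 8's then 3n-1 4's, where the shown terms are n = 2, 3, 4, 5.
At n = 6 the blocks have lengths 5, 20, 17.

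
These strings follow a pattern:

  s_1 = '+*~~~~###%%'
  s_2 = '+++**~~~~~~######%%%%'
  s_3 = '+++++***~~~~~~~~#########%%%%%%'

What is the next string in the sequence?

+++++++****~~~~~~~~~~############%%%%%%%%

The n-th term is 2n-1 +'s then n *'s then 2n+2 ~'s then 3n #'s then 2n %'s (n = 1, 2, …).
For the next term, n = 4, so the run lengths are 7, 4, 10, 12, 8.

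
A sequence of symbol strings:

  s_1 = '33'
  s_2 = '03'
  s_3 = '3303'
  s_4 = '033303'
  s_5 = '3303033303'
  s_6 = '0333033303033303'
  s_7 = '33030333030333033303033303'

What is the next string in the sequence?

033303330303330333030333030333033303033303

This is a Fibonacci-style word recurrence s(k) = s(k−2)·s(k−1): e.g. 33·03 = 3303.
So term 8 is 0333033303033303·33030333030333033303033303.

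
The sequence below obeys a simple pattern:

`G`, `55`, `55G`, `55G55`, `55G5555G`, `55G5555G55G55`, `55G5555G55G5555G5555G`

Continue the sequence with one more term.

55G5555G55G5555G5555G55G5555G55G55

This is a Fibonacci-style word recurrence s(k) = s(k−1)·s(k−2): e.g. 55·G = 55G.
Continuing: 55G5555G55G5555G5555G · 55G5555G55G55 gives term 8.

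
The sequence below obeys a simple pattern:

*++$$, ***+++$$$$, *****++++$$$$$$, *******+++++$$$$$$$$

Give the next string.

Term n consists of 2n-1 *'s, followed by n+1 +'s, followed by 2n $'s (n = 1, 2, …).
Setting n = 5 gives 9, 6, 10 characters in each block.

*********++++++$$$$$$$$$$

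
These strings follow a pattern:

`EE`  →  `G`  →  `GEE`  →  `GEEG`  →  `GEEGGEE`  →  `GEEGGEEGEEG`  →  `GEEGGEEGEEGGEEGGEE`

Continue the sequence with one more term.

GEEGGEEGEEGGEEGGEEGEEGGEEGEEG

From term 3 onward, concatenate the last term with the second-to-last: G·EE = GEE, GEE·G = GEEG, …
Continuing: GEEGGEEGEEGGEEGGEE · GEEGGEEGEEG gives term 8.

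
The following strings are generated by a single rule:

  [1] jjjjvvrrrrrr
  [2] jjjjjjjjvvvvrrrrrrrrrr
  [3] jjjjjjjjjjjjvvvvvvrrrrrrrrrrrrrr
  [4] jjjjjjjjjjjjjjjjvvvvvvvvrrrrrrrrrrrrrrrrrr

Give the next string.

The n-th term is 4n j's then 2n v's then 4n+2 r's (n = 1, 2, …).
At n = 5 the blocks have lengths 20, 10, 22.

jjjjjjjjjjjjjjjjjjjjvvvvvvvvvvrrrrrrrrrrrrrrrrrrrrrr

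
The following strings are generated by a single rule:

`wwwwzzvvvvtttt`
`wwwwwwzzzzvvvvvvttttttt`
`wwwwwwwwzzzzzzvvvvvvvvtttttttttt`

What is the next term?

wwwwwwwwwwzzzzzzzzvvvvvvvvvvttttttttttttt

Term n consists of 2n+2 w's, followed by 2n z's, followed by 2n+2 v's, followed by 3n+1 t's (n = 1, 2, …).
At n = 4 the blocks have lengths 10, 8, 10, 13.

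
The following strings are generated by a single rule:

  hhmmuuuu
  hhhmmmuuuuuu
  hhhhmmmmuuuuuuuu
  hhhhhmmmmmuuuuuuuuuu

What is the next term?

hhhhhhmmmmmmuuuuuuuuuuuu

Reading off run lengths: h runs 2, 3, 4, 5; m runs 2, 3, 4, 5; u runs 4, 6, 8, 10 — each is linear in n, where the shown terms are n = 2, 3, 4, 5.
At n = 6 the blocks have lengths 6, 6, 12.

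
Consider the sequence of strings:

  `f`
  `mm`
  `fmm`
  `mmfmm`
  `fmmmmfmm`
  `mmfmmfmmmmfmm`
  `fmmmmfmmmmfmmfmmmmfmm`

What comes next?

From term 3 onward, concatenate the second-to-last term with the last: f·mm = fmm, mm·fmm = mmfmm, …
The next term joins mmfmmfmmmmfmm and fmmmmfmmmmfmmfmmmmfmm.

mmfmmfmmmmfmmfmmmmfmmmmfmmfmmmmfmm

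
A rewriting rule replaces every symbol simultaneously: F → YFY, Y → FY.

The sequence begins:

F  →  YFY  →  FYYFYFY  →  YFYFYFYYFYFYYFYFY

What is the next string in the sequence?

Rewriting the 17 symbols of YFYFYFYYFYFYYFYFY one by one yields FY YFY FY YFY FY YFY FY FY YFY FY YFY FY FY YFY FY YFY FY; concatenated:

FYYFYFYYFYFYYFYFYFYYFYFYYFYFYFYYFYFYYFYFY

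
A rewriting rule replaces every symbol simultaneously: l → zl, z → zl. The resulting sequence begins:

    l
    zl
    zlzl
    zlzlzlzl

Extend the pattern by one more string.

zlzlzlzlzlzlzlzl

Apply φ to zlzlzlzl symbol by symbol: z→zl, l→zl, z→zl, l→zl, z→zl, l→zl, z→zl, l→zl; joined: zl zl zl zl zl zl zl zl.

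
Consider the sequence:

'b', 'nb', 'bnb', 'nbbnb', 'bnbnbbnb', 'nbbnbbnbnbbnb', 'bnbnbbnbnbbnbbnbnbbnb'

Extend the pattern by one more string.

nbbnbbnbnbbnbbnbnbbnbnbbnbbnbnbbnb

This is a Fibonacci-style word recurrence s(k) = s(k−2)·s(k−1): e.g. b·nb = bnb.
So term 8 is nbbnbbnbnbbnb·bnbnbbnbnbbnbbnbnbbnb.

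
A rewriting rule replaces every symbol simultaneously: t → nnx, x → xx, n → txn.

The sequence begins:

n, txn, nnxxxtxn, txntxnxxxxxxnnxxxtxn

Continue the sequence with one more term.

nnxxxtxnnnxxxtxnxxxxxxxxxxxxtxntxnxxxxxxnnxxxtxn

Replace each of the 20 characters of txntxnxxxxxxnnxxxtxn in place — nnx xx txn nnx xx txn xx xx xx xx xx xx txn txn xx xx xx nnx xx txn — and concatenate.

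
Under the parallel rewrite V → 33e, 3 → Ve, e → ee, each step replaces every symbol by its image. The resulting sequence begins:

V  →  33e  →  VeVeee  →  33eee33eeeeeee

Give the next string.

Rewriting the 14 symbols of 33eee33eeeeeee one by one yields Ve Ve ee ee ee Ve Ve ee ee ee ee ee ee ee; concatenated:

VeVeeeeeeeVeVeeeeeeeeeeeeeee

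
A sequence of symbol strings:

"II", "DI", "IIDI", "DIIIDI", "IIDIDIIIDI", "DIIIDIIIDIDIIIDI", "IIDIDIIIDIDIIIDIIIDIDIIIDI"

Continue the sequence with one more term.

This is a Fibonacci-style word recurrence s(k) = s(k−2)·s(k−1): e.g. II·DI = IIDI.
The next term joins DIIIDIIIDIDIIIDI and IIDIDIIIDIDIIIDIIIDIDIIIDI.

DIIIDIIIDIDIIIDIIIDIDIIIDIDIIIDIIIDIDIIIDI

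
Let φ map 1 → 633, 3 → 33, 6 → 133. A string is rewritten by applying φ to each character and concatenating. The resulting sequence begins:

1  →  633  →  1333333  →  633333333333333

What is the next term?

Rewriting the 15 symbols of 633333333333333 one by one yields 133 33 33 33 33 33 33 33 33 33 33 33 33 33 33; concatenated:

1333333333333333333333333333333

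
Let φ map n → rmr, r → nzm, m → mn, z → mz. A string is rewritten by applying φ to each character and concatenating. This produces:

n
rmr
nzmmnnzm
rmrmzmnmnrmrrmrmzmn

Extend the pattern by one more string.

Applying the rule to each of the 19 symbols of rmrmzmnmnrmrrmrmzmn gives the pieces nzm mn nzm mn mz mn rmr mn rmr nzm mn nzm nzm mn nzm mn mz mn rmr, which concatenate to the answer.

nzmmnnzmmnmzmnrmrmnrmrnzmmnnzmnzmmnnzmmnmzmnrmr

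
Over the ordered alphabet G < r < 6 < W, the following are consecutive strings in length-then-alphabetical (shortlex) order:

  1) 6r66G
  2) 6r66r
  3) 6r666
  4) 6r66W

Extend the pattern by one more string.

6r6WG

Treat 6r66W as a base-4 numeral over the given alphabet and add one, carrying through any trailing W's.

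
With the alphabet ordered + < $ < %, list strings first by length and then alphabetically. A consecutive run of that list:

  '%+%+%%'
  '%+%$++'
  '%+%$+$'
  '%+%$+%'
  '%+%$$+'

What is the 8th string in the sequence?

Stepping forward 3 times from %+%$$+: %+%$$+ → %+%$$$ → %+%$$%, then the target.

%+%$%+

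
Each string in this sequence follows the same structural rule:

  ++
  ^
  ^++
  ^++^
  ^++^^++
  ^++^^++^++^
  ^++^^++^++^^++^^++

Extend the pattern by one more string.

^++^^++^++^^++^^++^++^^++^++^

This is a Fibonacci-style word recurrence s(k) = s(k−1)·s(k−2): e.g. ^·++ = ^++.
So term 8 is ^++^^++^++^^++^^++·^++^^++^++^.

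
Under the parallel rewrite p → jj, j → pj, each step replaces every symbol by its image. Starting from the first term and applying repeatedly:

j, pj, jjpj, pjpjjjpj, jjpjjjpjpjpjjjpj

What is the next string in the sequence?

Rewriting the 16 symbols of jjpjjjpjpjpjjjpj one by one yields pj pj jj pj pj pj jj pj jj pj jj pj pj pj jj pj; concatenated:

pjpjjjpjpjpjjjpjjjpjjjpjpjpjjjpj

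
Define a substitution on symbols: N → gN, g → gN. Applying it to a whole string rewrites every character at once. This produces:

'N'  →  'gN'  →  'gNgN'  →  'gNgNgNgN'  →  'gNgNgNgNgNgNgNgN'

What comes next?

Applying the rule to each of the 16 symbols of gNgNgNgNgNgNgNgN gives the pieces gN gN gN gN gN gN gN gN gN gN gN gN gN gN gN gN, which concatenate to the answer.

gNgNgNgNgNgNgNgNgNgNgNgNgNgNgNgN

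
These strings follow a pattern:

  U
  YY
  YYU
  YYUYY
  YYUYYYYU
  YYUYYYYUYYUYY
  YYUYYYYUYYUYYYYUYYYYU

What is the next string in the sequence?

YYUYYYYUYYUYYYYUYYYYUYYUYYYYUYYUYY

Each term (from the third on) is the previous term followed by the one before it: term 3 = YY·U = YYU.
So term 8 is YYUYYYYUYYUYYYYUYYYYU·YYUYYYYUYYUYY.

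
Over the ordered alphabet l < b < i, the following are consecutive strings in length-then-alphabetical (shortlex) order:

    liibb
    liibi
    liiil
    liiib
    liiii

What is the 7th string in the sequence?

blllb

Stepping forward 2 times from liiii: liiii → bllll, then the target.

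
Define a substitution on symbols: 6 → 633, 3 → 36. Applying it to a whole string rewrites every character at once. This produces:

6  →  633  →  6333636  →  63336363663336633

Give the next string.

63336363663336633366336333636366336333636

Replace each of the 17 characters of 63336363663336633 in place — 633 36 36 36 633 36 633 36 633 633 36 36 36 633 633 36 36 — and concatenate.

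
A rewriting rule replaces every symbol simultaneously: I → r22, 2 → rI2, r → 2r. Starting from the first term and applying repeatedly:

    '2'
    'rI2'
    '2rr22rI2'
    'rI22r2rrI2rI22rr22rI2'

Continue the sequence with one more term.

Rewriting the 21 symbols of rI22r2rrI2rI22rr22rI2 one by one yields 2r r22 rI2 rI2 2r rI2 2r 2r r22 rI2 2r r22 rI2 rI2 2r 2r rI2 rI2 2r r22 rI2; concatenated:

2rr22rI2rI22rrI22r2rr22rI22rr22rI2rI22r2rrI2rI22rr22rI2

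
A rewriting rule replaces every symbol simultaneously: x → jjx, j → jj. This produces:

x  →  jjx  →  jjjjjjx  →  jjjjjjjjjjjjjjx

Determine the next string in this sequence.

jjjjjjjjjjjjjjjjjjjjjjjjjjjjjjx

φ(jjjjjjjjjjjjjjx) expands symbol-by-symbol to jj jj jj jj jj jj jj jj jj jj jj jj jj jj jjx; joining the 15 pieces gives the next term.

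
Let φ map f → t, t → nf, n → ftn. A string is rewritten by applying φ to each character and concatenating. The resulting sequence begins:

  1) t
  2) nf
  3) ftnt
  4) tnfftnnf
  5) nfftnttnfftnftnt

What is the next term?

Applying the rule to each of the 16 symbols of nfftnttnfftnftnt gives the pieces ftn t t nf ftn nf nf ftn t t nf ftn t nf ftn nf, which concatenate to the answer.

ftnttnfftnnfnfftnttnfftntnfftnnf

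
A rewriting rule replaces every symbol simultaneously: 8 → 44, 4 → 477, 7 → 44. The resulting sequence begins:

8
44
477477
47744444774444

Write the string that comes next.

47744444774774774774774444477477477477

Replace each of the 14 characters of 47744444774444 in place — 477 44 44 477 477 477 477 477 44 44 477 477 477 477 — and concatenate.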